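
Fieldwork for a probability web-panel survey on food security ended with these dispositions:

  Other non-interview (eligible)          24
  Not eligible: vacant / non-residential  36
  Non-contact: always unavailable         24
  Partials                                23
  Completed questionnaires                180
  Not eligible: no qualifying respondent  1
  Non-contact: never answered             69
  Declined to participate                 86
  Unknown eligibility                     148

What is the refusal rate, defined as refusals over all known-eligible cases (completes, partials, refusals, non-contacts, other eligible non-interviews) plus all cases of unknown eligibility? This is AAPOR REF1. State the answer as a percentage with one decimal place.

15.5%

Non-contacts = 69 + 24 = 93
Ineligible = 1 + 36 = 37
Numerator → 86
Denominator → 180 + 23 + 86 + 93 + 24 + 148 = 554
REF1 = 86 / 554 = 0.1552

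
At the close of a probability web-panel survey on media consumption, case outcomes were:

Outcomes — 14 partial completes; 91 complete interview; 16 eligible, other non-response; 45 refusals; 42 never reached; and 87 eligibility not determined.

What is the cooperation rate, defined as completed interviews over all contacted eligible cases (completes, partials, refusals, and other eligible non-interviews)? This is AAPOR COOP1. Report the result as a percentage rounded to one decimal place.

54.8%

Numerator → 91
Base → 91 + 14 + 45 + 16 = 166
COOP1 = 91 / 166 = 0.5482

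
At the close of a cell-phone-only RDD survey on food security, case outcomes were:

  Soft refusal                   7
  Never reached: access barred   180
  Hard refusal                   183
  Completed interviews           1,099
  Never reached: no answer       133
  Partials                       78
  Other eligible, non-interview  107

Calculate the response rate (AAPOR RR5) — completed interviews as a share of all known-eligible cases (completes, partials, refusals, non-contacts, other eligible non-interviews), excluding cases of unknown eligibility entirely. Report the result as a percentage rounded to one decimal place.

61.5%

Refusals = 183 + 7 = 190
No contact after all attempts = 133 + 180 = 313
Numerator → 1099
Base → 1099 + 78 + 190 + 313 + 107 = 1787
RR5 = 1099 / 1787 = 0.6150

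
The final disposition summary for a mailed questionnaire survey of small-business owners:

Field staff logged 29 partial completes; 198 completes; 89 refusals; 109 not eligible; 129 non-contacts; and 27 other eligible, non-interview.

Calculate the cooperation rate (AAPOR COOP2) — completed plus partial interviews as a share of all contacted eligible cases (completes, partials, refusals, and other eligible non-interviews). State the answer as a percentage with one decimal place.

66.2%

Num: 198 + 29 = 227
Base: 198 + 29 + 89 + 27 = 343
COOP2 = 227 / 343 = 0.6618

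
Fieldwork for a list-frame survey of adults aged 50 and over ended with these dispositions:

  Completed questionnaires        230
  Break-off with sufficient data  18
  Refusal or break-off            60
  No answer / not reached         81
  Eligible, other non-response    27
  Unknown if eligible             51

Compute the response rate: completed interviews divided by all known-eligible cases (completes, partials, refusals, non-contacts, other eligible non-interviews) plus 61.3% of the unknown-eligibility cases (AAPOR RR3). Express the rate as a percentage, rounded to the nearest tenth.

Numerator → 230
Eligible (known) → 230 + 18 + 60 + 81 + 27 = 416
Eligible share of unknowns → 0.6130 × 51 = 31.26
Denom → 416 + 31.26 = 447.26
RR3 = 230 / 447.26 = 0.5142

51.4%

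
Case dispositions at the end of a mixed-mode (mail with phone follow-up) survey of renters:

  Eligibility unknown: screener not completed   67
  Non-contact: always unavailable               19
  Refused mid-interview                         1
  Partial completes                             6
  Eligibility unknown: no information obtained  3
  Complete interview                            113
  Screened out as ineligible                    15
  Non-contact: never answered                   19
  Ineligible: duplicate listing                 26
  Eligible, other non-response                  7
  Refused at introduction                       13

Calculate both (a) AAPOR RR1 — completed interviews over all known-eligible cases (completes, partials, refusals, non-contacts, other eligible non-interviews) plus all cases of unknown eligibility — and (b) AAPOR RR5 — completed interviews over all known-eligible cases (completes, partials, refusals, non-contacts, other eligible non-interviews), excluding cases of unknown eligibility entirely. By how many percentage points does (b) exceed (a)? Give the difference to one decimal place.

Refused = 13 + 1 = 14
Never reached = 19 + 19 = 38
Unknown if eligible = 67 + 3 = 70
Out of scope = 15 + 26 = 41
Numerator → 113
Denominator → 113 + 6 + 14 + 38 + 7 + 70 = 248
RR1 = 113 / 248 = 0.4556
Denominator → 113 + 6 + 14 + 38 + 7 = 178
RR5 = 113 / 178 = 0.6348
Difference = 63.48 − 45.56 = 17.92 percentage points

17.9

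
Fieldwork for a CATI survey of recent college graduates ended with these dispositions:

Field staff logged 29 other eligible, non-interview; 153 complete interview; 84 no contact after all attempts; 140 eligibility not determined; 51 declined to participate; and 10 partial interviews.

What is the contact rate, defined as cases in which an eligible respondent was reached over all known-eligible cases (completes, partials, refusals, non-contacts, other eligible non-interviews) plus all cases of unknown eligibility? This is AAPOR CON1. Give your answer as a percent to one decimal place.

Numerator = 153 + 10 + 51 + 29 = 243
Denominator = 153 + 10 + 51 + 84 + 29 + 140 = 467
CON1 = 243 / 467 = 0.5203

52.0%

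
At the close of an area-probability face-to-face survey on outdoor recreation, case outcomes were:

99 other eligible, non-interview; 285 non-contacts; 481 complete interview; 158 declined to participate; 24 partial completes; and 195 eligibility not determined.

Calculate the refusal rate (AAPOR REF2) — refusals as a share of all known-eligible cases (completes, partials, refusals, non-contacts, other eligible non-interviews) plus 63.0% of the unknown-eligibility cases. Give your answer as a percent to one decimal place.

Top: 158
Known eligible: 481 + 24 + 158 + 285 + 99 = 1047
Estimated eligible among unknowns: 0.6300 × 195 = 122.85
Base: 1047 + 122.85 = 1169.85
REF2 = 158 / 1169.85 = 0.1351

13.5%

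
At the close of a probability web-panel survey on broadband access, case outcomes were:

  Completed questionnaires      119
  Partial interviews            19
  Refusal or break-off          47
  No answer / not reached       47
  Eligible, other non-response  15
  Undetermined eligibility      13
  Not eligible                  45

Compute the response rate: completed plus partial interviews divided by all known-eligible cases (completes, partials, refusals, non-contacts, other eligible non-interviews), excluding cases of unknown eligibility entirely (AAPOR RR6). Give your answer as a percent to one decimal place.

Num = 119 + 19 = 138
Base = 119 + 19 + 47 + 47 + 15 = 247
RR6 = 138 / 247 = 0.5587

55.9%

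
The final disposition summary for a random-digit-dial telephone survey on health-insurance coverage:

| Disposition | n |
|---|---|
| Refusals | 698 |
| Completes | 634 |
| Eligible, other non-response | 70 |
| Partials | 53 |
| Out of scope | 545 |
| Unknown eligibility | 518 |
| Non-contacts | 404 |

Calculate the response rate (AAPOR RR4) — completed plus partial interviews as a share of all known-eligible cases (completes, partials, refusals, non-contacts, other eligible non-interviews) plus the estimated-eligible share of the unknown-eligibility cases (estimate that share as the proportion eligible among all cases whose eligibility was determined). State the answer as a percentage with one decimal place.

30.4%

Top = 634 + 53 = 687
Determined eligible = 634 + 53 + 698 + 404 + 70 = 1859
e = 1859 / (1859 + 545) = 1859 / 2404 = 0.7733
e × U = 0.7733 × 518 = 400.57
Denominator = 1859 + 400.57 = 2259.57
RR4 = 687 / 2259.57 = 0.3040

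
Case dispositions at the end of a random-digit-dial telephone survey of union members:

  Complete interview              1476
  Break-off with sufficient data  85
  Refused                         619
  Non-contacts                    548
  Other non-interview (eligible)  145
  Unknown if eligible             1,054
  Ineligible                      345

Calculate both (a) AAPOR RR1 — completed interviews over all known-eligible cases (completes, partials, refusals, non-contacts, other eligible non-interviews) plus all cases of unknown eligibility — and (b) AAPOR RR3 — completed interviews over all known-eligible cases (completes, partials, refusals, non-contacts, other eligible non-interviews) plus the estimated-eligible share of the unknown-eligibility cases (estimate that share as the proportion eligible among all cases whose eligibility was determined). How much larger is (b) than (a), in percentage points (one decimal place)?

Numerator → 1476
Base → 1476 + 85 + 619 + 548 + 145 + 1054 = 3927
RR1 = 1476 / 3927 = 0.3759
Eligible (known) → 1476 + 85 + 619 + 548 + 145 = 2873
e = 2873 / (2873 + 345) = 2873 / 3218 = 0.8928
Estimated eligible among unknowns → 0.8928 × 1054 = 941.01
Base → 2873 + 941.01 = 3814.01
RR3 = 1476 / 3814.01 = 0.3870
Difference = 38.70 − 37.59 = 1.11 percentage points

1.1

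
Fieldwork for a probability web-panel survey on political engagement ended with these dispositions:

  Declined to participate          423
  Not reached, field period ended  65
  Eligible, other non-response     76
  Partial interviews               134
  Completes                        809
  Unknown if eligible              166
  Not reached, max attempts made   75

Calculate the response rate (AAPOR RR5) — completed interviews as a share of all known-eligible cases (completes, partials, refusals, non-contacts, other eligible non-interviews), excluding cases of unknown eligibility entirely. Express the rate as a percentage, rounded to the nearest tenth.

No contact after all attempts = 65 + 75 = 140
Numerator → 809
Denominator → 809 + 134 + 423 + 140 + 76 = 1582
RR5 = 809 / 1582 = 0.5114

51.1%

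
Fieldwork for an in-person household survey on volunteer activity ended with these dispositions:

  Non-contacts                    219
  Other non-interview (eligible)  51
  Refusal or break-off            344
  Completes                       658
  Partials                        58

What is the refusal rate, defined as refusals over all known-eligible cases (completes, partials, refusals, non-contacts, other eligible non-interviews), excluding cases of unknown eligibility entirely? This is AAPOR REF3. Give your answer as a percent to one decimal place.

25.9%

Top → 344
Denominator → 658 + 58 + 344 + 219 + 51 = 1330
REF3 = 344 / 1330 = 0.2586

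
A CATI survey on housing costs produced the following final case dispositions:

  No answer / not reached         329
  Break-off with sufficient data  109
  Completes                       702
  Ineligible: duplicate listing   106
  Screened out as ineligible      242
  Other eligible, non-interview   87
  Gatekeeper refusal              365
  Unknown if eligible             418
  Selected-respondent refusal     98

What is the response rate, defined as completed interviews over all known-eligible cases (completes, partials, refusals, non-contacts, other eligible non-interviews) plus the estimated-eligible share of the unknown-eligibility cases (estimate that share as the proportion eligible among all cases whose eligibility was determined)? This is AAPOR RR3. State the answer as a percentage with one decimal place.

34.5%

Refusals = 365 + 98 = 463
Not eligible = 242 + 106 = 348
Numerator: 702
Determined eligible: 702 + 109 + 463 + 329 + 87 = 1690
e = 1690 / (1690 + 348) = 1690 / 2038 = 0.8292
Eligible share of unknowns: 0.8292 × 418 = 346.61
Denom: 1690 + 346.61 = 2036.61
RR3 = 702 / 2036.61 = 0.3447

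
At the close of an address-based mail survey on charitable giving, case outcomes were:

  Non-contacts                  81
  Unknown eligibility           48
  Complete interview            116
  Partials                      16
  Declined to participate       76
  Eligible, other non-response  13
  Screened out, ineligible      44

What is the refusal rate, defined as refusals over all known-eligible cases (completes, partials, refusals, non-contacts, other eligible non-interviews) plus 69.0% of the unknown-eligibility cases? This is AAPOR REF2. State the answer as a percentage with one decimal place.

Numerator: 76
Determined eligible: 116 + 16 + 76 + 81 + 13 = 302
Eligible share of unknowns: 0.6900 × 48 = 33.12
Denominator: 302 + 33.12 = 335.12
REF2 = 76 / 335.12 = 0.2268

22.7%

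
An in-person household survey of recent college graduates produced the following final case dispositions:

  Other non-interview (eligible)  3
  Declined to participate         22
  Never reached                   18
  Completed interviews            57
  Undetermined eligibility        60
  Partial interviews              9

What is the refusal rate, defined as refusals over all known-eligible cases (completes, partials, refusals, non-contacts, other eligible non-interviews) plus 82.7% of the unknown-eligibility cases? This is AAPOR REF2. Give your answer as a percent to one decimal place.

13.9%

Num = 22
Determined eligible = 57 + 9 + 22 + 18 + 3 = 109
Estimated eligible among unknowns = 0.8270 × 60 = 49.62
Denom = 109 + 49.62 = 158.62
REF2 = 22 / 158.62 = 0.1387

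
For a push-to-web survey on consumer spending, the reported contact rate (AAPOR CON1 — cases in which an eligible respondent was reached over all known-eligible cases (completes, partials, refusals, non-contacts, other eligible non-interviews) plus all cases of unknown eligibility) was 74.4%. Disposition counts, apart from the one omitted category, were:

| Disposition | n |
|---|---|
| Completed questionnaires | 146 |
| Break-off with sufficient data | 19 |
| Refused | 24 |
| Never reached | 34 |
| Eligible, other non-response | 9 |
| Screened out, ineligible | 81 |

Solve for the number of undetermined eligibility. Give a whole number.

Numerator = 146 + 19 + 24 + 9 = 198
CON1 = 198 / D = 0.744
D = 198 / 0.744 = 266.1
Other denominator terms total 232
undetermined eligibility = 266.1 − 232 ≈ 34

34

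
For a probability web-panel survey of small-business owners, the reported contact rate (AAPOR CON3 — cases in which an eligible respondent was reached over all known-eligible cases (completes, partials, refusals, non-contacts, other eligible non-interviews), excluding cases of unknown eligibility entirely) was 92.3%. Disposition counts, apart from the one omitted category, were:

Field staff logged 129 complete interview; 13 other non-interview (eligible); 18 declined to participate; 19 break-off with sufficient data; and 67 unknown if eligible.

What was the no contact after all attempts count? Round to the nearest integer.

15

Top: 129 + 19 + 18 + 13 = 179
CON3 = 179 / D = 0.923
D = 179 / 0.923 = 193.9
Rest of base = 179
no contact after all attempts = 193.9 − 179 ≈ 15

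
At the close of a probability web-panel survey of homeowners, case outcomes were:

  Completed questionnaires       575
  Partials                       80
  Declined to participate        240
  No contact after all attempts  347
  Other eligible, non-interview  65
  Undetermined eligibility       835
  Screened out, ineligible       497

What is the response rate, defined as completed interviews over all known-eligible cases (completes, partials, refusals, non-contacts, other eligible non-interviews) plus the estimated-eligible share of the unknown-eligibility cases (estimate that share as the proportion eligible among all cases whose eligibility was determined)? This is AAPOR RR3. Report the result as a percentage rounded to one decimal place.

Top → 575
Determined eligible → 575 + 80 + 240 + 347 + 65 = 1307
e = 1307 / (1307 + 497) = 1307 / 1804 = 0.7245
Eligible share of unknowns → 0.7245 × 835 = 604.96
Base → 1307 + 604.96 = 1911.96
RR3 = 575 / 1911.96 = 0.3007

30.1%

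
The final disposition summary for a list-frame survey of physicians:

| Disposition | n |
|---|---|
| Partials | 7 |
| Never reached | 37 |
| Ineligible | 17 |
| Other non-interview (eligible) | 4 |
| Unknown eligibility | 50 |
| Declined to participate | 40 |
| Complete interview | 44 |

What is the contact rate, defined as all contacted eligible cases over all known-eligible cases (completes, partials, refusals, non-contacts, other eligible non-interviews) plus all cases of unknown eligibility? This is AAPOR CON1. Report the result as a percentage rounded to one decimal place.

Top = 44 + 7 + 40 + 4 = 95
Denom = 44 + 7 + 40 + 37 + 4 + 50 = 182
CON1 = 95 / 182 = 0.5220

52.2%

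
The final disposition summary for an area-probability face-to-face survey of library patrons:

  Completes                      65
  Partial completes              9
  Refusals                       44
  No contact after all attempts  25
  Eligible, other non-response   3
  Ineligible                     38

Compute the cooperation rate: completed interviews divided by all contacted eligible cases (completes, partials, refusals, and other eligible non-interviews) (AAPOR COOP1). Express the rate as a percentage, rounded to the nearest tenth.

Num → 65
Denom → 65 + 9 + 44 + 3 = 121
COOP1 = 65 / 121 = 0.5372

53.7%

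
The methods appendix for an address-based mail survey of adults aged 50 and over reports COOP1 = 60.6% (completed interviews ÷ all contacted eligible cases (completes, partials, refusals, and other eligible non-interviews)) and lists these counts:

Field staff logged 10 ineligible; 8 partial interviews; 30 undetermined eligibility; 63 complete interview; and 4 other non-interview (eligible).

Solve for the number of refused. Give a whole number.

COOP1 = 63 / D = 0.606
D = 63 / 0.606 = 104.0
Rest of base = 75
refused = 104.0 − 75 ≈ 29

29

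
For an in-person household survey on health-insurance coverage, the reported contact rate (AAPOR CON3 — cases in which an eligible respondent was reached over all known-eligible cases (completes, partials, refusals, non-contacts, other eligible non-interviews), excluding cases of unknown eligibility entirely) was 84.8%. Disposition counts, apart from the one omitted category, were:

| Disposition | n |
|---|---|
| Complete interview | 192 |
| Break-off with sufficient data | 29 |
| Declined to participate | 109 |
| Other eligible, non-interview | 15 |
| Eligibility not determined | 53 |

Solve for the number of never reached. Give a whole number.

62

Numerator → 192 + 29 + 109 + 15 = 345
CON3 = 345 / D = 0.848
D = 345 / 0.848 = 406.8
Rest of base = 345
never reached = 406.8 − 345 ≈ 62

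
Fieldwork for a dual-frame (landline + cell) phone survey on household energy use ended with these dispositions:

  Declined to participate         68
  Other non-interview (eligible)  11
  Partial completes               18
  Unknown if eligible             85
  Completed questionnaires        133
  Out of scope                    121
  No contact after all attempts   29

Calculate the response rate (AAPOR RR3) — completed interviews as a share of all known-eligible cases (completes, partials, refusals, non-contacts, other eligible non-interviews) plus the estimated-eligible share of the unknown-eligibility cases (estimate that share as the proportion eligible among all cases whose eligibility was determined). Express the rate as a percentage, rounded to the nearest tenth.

42.0%

Numerator: 133
Known eligible: 133 + 18 + 68 + 29 + 11 = 259
e = 259 / (259 + 121) = 259 / 380 = 0.6816
Eligible share of unknowns: 0.6816 × 85 = 57.94
Denominator: 259 + 57.94 = 316.94
RR3 = 133 / 316.94 = 0.4196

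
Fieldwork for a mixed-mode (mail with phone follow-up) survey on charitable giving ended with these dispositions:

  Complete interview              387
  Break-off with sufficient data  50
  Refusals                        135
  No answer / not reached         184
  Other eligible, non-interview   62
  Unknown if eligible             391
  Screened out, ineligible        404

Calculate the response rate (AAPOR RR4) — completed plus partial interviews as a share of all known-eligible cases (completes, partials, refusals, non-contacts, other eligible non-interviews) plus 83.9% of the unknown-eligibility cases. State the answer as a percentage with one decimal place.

38.1%

Num: 387 + 50 = 437
Known eligible: 387 + 50 + 135 + 184 + 62 = 818
Estimated eligible among unknowns: 0.8390 × 391 = 328.05
Denom: 818 + 328.05 = 1146.05
RR4 = 437 / 1146.05 = 0.3813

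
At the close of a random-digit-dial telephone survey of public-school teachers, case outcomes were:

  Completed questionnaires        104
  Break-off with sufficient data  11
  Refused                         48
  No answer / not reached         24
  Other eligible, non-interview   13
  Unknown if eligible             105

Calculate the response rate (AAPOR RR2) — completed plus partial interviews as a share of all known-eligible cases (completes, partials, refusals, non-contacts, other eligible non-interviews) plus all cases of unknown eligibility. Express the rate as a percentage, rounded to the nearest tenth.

Numerator → 104 + 11 = 115
Denom → 104 + 11 + 48 + 24 + 13 + 105 = 305
RR2 = 115 / 305 = 0.3770

37.7%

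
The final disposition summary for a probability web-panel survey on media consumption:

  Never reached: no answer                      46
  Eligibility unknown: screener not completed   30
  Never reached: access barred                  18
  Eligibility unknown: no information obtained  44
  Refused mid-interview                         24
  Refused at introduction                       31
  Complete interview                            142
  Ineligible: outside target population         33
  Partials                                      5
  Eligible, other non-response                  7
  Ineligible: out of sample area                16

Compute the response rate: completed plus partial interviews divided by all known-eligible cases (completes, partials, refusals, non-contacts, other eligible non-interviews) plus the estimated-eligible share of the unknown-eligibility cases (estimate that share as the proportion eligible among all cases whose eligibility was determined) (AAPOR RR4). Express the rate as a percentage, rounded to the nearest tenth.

43.8%

Refusals = 31 + 24 = 55
Non-contacts = 46 + 18 = 64
Undetermined eligibility = 30 + 44 = 74
Ineligible = 33 + 16 = 49
Top → 142 + 5 = 147
Determined eligible → 142 + 5 + 55 + 64 + 7 = 273
e = 273 / (273 + 49) = 273 / 322 = 0.8478
e × U → 0.8478 × 74 = 62.74
Denominator → 273 + 62.74 = 335.74
RR4 = 147 / 335.74 = 0.4378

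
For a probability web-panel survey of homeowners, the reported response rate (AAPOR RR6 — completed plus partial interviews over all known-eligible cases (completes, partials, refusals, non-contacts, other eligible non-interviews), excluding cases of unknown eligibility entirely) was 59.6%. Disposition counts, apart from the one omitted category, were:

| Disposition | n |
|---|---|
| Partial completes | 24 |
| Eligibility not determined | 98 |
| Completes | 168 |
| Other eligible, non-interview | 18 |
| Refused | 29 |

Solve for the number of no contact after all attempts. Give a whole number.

Top: 168 + 24 = 192
RR6 = 192 / D = 0.596
D = 192 / 0.596 = 322.1
Rest of base = 239
no contact after all attempts = 322.1 − 239 ≈ 83

83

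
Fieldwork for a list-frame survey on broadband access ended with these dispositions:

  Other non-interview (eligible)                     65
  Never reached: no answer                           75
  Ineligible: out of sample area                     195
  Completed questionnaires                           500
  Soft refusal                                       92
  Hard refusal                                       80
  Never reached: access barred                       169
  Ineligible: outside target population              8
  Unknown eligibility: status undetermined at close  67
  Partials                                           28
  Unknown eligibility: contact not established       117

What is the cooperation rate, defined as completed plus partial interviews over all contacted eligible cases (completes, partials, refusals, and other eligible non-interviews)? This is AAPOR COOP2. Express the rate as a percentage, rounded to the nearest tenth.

69.0%

Refused = 80 + 92 = 172
Non-contacts = 75 + 169 = 244
Unknown eligibility = 117 + 67 = 184
Screened out, ineligible = 8 + 195 = 203
Num = 500 + 28 = 528
Denom = 500 + 28 + 172 + 65 = 765
COOP2 = 528 / 765 = 0.6902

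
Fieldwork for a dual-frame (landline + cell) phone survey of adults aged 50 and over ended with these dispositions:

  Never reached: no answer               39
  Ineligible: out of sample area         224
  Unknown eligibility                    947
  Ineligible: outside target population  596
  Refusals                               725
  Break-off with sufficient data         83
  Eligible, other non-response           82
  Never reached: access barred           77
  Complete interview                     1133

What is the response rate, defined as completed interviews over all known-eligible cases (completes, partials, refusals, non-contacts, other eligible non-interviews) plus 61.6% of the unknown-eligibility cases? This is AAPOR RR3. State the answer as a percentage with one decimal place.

Never reached = 39 + 77 = 116
Not eligible = 596 + 224 = 820
Top = 1133
Determined eligible = 1133 + 83 + 725 + 116 + 82 = 2139
Estimated eligible among unknowns = 0.6160 × 947 = 583.35
Base = 2139 + 583.35 = 2722.35
RR3 = 1133 / 2722.35 = 0.4162

41.6%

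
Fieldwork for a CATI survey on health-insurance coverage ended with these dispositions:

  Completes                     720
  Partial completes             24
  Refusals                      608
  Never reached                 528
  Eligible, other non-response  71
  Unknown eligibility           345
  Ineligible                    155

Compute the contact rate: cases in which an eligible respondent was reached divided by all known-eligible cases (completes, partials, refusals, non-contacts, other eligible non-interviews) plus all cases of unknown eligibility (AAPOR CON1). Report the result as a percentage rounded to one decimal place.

Top → 720 + 24 + 608 + 71 = 1423
Denom → 720 + 24 + 608 + 528 + 71 + 345 = 2296
CON1 = 1423 / 2296 = 0.6198

62.0%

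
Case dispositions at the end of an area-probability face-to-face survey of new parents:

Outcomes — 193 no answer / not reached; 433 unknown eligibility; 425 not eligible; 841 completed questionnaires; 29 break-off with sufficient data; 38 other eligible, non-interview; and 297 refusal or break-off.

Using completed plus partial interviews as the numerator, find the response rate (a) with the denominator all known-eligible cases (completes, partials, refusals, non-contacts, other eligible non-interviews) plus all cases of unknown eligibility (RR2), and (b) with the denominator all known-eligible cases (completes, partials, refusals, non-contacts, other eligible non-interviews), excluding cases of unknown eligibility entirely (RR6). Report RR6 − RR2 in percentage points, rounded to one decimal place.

14.7

Num = 841 + 29 = 870
Base = 841 + 29 + 297 + 193 + 38 + 433 = 1831
RR2 = 870 / 1831 = 0.4752
Base = 841 + 29 + 297 + 193 + 38 = 1398
RR6 = 870 / 1398 = 0.6223
Difference = 62.23 − 47.52 = 14.71 percentage points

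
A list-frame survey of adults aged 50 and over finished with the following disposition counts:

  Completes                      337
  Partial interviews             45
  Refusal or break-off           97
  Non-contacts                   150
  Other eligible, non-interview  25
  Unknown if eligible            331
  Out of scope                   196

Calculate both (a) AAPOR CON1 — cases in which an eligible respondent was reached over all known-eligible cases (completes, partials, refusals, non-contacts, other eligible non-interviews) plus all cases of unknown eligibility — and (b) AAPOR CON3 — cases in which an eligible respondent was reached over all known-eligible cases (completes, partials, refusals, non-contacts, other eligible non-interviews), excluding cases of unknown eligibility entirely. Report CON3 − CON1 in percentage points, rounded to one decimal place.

Top = 337 + 45 + 97 + 25 = 504
Denominator = 337 + 45 + 97 + 150 + 25 + 331 = 985
CON1 = 504 / 985 = 0.5117
Denominator = 337 + 45 + 97 + 150 + 25 = 654
CON3 = 504 / 654 = 0.7706
Difference = 77.06 − 51.17 = 25.89 percentage points

25.9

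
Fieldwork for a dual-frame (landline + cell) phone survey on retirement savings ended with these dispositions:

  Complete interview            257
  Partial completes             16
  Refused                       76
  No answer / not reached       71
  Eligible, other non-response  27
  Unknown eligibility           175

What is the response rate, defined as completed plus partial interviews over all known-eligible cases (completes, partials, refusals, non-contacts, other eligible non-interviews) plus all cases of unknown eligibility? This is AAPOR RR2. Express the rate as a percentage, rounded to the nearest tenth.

43.9%

Num = 257 + 16 = 273
Denom = 257 + 16 + 76 + 71 + 27 + 175 = 622
RR2 = 273 / 622 = 0.4389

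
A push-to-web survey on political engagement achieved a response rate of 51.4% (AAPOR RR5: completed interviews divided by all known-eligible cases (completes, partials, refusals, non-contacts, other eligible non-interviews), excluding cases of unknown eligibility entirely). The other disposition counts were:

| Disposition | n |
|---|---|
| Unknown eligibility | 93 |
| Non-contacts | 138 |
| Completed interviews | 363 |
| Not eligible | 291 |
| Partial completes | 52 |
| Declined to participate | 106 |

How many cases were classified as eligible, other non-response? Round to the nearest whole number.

47

RR5 = 363 / D = 0.514
D = 363 / 0.514 = 706.2
Other denominator terms total 659
eligible, other non-response = 706.2 − 659 ≈ 47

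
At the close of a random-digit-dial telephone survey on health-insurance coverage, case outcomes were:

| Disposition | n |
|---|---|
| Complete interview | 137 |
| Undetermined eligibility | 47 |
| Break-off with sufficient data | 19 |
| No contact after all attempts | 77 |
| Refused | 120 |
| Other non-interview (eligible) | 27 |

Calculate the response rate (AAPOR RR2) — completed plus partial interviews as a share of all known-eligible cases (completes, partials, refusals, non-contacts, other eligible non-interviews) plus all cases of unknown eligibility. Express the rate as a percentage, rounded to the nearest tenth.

36.5%

Top: 137 + 19 = 156
Base: 137 + 19 + 120 + 77 + 27 + 47 = 427
RR2 = 156 / 427 = 0.3653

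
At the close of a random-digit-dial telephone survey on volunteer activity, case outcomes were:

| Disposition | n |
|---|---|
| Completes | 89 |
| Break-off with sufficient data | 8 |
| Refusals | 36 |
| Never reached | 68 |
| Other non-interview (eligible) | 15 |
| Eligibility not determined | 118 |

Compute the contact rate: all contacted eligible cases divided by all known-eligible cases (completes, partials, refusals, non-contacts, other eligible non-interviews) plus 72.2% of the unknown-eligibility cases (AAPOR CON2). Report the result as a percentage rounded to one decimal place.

Num = 89 + 8 + 36 + 15 = 148
Determined eligible = 89 + 8 + 36 + 68 + 15 = 216
Estimated eligible among unknowns = 0.7220 × 118 = 85.20
Denom = 216 + 85.20 = 301.20
CON2 = 148 / 301.20 = 0.4914

49.1%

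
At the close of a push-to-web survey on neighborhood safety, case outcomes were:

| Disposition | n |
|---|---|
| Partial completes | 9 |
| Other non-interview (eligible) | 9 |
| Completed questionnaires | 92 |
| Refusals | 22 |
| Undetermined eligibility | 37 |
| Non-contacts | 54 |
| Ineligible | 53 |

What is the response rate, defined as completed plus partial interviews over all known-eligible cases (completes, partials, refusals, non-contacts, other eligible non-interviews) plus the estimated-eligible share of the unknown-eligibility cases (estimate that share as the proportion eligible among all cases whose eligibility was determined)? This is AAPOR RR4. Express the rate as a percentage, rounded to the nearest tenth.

47.0%

Num → 92 + 9 = 101
Determined eligible → 92 + 9 + 22 + 54 + 9 = 186
e = 186 / (186 + 53) = 186 / 239 = 0.7782
Estimated eligible among unknowns → 0.7782 × 37 = 28.79
Base → 186 + 28.79 = 214.79
RR4 = 101 / 214.79 = 0.4702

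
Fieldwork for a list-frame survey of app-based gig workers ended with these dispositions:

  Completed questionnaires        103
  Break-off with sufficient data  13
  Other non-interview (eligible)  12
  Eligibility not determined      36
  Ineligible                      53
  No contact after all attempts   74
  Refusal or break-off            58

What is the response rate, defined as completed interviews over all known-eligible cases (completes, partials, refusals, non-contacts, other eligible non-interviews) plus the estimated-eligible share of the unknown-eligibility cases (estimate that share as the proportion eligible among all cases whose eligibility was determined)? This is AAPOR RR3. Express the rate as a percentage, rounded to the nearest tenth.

35.5%

Top → 103
Determined eligible → 103 + 13 + 58 + 74 + 12 = 260
e = 260 / (260 + 53) = 260 / 313 = 0.8307
Eligible share of unknowns → 0.8307 × 36 = 29.91
Denominator → 260 + 29.91 = 289.91
RR3 = 103 / 289.91 = 0.3553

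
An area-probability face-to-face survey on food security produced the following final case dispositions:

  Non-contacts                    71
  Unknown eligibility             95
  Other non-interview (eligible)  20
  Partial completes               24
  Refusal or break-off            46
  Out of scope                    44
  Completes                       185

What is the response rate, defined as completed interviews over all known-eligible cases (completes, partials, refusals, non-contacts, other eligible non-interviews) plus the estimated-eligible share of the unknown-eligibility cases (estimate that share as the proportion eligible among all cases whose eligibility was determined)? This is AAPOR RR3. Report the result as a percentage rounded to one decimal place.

Num: 185
Eligible (known): 185 + 24 + 46 + 71 + 20 = 346
e = 346 / (346 + 44) = 346 / 390 = 0.8872
Estimated eligible among unknowns: 0.8872 × 95 = 84.28
Base: 346 + 84.28 = 430.28
RR3 = 185 / 430.28 = 0.4300

43.0%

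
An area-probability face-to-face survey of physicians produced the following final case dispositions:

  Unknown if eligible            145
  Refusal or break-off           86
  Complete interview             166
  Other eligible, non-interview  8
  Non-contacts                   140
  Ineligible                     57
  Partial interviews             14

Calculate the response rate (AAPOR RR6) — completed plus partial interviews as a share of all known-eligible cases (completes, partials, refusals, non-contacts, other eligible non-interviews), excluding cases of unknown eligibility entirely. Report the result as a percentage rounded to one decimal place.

Num: 166 + 14 = 180
Base: 166 + 14 + 86 + 140 + 8 = 414
RR6 = 180 / 414 = 0.4348

43.5%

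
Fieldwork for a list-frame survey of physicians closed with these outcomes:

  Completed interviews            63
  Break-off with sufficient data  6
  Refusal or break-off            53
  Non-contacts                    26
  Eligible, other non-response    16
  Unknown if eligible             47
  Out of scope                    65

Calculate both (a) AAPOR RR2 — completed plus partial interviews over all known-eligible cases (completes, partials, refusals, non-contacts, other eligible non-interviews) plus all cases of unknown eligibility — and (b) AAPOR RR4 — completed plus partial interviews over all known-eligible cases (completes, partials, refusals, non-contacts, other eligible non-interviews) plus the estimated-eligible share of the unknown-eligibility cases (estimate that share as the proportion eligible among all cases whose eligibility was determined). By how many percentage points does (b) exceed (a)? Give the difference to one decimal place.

2.2

Top → 63 + 6 = 69
Denominator → 63 + 6 + 53 + 26 + 16 + 47 = 211
RR2 = 69 / 211 = 0.3270
Known eligible → 63 + 6 + 53 + 26 + 16 = 164
e = 164 / (164 + 65) = 164 / 229 = 0.7162
e × U → 0.7162 × 47 = 33.66
Denominator → 164 + 33.66 = 197.66
RR4 = 69 / 197.66 = 0.3491
Difference = 34.91 − 32.70 = 2.21 percentage points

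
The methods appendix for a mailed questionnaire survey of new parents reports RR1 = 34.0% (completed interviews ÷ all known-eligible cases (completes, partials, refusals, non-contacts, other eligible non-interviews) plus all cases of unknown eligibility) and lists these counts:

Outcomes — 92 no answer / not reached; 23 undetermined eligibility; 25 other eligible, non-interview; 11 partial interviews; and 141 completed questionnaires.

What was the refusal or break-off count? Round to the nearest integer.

123

RR1 = 141 / D = 0.340
D = 141 / 0.340 = 414.7
Remaining denominator categories sum to 292
refusal or break-off = 414.7 − 292 ≈ 123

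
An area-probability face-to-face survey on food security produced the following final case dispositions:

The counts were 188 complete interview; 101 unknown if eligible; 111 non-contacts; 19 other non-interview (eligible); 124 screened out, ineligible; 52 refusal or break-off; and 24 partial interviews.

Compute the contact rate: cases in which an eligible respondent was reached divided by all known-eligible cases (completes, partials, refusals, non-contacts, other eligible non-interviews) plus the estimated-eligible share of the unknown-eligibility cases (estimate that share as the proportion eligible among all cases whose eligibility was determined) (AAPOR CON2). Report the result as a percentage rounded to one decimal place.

60.1%

Top: 188 + 24 + 52 + 19 = 283
Eligible (known): 188 + 24 + 52 + 111 + 19 = 394
e = 394 / (394 + 124) = 394 / 518 = 0.7606
e × U: 0.7606 × 101 = 76.82
Denominator: 394 + 76.82 = 470.82
CON2 = 283 / 470.82 = 0.6011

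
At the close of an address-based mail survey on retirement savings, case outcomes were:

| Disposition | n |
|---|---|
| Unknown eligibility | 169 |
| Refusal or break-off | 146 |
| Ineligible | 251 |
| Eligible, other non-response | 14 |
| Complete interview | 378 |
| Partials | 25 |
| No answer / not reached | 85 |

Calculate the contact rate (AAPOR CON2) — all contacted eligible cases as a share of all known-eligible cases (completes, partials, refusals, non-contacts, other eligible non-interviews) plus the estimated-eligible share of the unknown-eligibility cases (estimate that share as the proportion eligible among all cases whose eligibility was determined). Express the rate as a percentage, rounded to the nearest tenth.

73.1%

Numerator = 378 + 25 + 146 + 14 = 563
Eligible (known) = 378 + 25 + 146 + 85 + 14 = 648
e = 648 / (648 + 251) = 648 / 899 = 0.7208
Estimated eligible among unknowns = 0.7208 × 169 = 121.82
Denominator = 648 + 121.82 = 769.82
CON2 = 563 / 769.82 = 0.7313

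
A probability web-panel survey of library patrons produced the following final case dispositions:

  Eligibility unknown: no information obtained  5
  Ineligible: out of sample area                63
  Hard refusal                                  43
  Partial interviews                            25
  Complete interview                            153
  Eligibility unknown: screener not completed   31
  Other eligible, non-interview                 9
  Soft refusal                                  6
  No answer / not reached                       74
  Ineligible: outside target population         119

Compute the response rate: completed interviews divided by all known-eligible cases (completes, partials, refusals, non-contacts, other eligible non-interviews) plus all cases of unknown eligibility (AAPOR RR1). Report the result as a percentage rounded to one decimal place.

44.2%

Refusals = 43 + 6 = 49
Undetermined eligibility = 31 + 5 = 36
Out of scope = 119 + 63 = 182
Num = 153
Denominator = 153 + 25 + 49 + 74 + 9 + 36 = 346
RR1 = 153 / 346 = 0.4422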